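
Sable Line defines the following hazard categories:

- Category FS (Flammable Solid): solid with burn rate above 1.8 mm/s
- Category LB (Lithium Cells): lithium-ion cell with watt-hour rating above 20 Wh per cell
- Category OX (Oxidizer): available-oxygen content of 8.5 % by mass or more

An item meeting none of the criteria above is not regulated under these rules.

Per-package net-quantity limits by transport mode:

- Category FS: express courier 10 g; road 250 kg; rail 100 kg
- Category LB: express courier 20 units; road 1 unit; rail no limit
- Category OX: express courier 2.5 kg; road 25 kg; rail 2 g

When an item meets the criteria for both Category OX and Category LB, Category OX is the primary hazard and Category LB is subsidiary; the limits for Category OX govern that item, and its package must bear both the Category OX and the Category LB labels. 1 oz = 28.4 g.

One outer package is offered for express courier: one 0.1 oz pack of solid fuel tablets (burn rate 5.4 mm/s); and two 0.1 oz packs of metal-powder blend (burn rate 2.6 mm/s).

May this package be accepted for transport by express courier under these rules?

With burn rate 5.4 mm/s (> 1.8 mm/s), the solid fuel tablets fall in Category FS.
Burn rate 2.6 mm/s meets the Category FS criterion (Flammable Solid), so the metal-powder blend is Category FS.
Category FS net quantity: (one 0.1 oz pack = 2.84 g) + (two 0.1 oz packs = 5.68 g) = 8.52 g.
8.52 g ≤ 10 g (express courier limit, Category FS) — within limit.

Yes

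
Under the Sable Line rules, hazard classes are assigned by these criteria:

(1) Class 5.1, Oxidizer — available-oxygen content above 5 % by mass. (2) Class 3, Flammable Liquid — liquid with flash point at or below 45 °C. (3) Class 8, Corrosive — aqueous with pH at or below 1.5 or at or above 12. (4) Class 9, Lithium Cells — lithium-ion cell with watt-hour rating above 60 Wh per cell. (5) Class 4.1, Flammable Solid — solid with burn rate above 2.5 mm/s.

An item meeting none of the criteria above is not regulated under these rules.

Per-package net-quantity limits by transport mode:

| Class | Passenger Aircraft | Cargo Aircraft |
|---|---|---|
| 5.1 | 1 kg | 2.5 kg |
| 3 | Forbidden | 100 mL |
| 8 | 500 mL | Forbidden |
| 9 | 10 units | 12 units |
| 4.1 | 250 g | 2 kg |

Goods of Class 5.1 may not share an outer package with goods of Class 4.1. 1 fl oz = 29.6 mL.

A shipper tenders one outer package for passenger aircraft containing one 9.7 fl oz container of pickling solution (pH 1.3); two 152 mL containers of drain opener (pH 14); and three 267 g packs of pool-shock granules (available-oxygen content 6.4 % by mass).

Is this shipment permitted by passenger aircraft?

The pickling solution has pH 1.3, which is ≤ 1.5, so it is Class 8 (Corrosive).
The drain opener has pH 14, which is ≥ 12, so it is Class 8 (Corrosive).
With available-oxygen content 6.4 % by mass (> 5 % by mass), the pool-shock granules fall in Class 5.1.
Class 8 net quantity: (one 9.7 fl oz container = 287.12 mL) + (two 152 mL containers = 304 mL) = 591.12 mL.
That exceeds the Class 8 passenger aircraft limit of 500 mL.
Class 5.1 quantity: three 267 g packs = 801 g.
801 g ≤ 1 kg (passenger aircraft limit, Class 5.1) — within limit.
The segregation rule (Class 5.1 with Class 4.1) does not apply to Class 8 with Class 5.1.

No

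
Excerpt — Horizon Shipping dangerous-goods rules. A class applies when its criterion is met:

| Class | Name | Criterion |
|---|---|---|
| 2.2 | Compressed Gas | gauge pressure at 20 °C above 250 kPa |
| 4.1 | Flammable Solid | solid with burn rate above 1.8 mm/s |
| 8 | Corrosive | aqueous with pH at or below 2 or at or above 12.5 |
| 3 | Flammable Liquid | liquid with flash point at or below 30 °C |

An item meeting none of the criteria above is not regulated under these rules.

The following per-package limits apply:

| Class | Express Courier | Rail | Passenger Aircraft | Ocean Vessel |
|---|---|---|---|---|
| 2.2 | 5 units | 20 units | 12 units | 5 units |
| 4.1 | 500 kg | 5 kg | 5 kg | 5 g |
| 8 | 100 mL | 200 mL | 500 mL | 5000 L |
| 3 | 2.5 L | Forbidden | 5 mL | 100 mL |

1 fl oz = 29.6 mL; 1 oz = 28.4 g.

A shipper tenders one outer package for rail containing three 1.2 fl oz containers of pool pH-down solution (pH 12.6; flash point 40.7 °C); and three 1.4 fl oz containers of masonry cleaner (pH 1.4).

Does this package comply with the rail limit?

The pool pH-down solution has pH 12.6, which is ≥ 12.5, so it is Class 8 (Corrosive).
Masonry cleaner: pH 1.4 ≤ 2 → Class 8 (Corrosive).
Class 8 net quantity: (three 1.2 fl oz containers = 106.56 mL) + (three 1.4 fl oz containers = 124.32 mL) = 230.88 mL.
That exceeds the Class 8 rail limit of 200 mL.

No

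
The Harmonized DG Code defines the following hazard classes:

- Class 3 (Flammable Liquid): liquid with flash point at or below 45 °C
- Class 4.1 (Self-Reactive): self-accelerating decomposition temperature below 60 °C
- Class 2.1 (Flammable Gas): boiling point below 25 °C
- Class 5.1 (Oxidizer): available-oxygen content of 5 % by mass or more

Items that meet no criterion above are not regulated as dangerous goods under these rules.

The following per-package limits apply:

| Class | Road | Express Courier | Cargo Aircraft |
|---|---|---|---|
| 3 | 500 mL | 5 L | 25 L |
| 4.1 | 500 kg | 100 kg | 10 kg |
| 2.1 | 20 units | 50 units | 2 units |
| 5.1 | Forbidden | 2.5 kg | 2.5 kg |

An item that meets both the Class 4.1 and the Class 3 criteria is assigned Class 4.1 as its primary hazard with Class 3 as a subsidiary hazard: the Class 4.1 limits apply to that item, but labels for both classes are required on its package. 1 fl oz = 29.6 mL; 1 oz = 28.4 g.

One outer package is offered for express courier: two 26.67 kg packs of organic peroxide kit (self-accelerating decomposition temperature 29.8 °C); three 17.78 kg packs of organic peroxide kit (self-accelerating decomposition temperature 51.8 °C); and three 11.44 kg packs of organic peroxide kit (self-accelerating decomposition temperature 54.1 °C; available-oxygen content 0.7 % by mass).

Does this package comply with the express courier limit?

The organic peroxide kit has self-accelerating decomposition temperature 29.8 °C, which is < 60 °C, so it is Class 4.1 (Self-Reactive).
The organic peroxide kit has self-accelerating decomposition temperature 51.8 °C, which is < 60 °C, so it is Class 4.1 (Self-Reactive).
Organic peroxide kit: self-accelerating decomposition temperature 54.1 °C < 60 °C → Class 4.1 (Self-Reactive).
Class 4.1 net quantity: (two 26.67 kg packs = 53.34 kg) + (three 17.78 kg packs = 53.34 kg) + (three 11.44 kg packs = 34.32 kg) = 141 kg.
141 kg exceeds the express courier limit of 100 kg for Class 4.1.

No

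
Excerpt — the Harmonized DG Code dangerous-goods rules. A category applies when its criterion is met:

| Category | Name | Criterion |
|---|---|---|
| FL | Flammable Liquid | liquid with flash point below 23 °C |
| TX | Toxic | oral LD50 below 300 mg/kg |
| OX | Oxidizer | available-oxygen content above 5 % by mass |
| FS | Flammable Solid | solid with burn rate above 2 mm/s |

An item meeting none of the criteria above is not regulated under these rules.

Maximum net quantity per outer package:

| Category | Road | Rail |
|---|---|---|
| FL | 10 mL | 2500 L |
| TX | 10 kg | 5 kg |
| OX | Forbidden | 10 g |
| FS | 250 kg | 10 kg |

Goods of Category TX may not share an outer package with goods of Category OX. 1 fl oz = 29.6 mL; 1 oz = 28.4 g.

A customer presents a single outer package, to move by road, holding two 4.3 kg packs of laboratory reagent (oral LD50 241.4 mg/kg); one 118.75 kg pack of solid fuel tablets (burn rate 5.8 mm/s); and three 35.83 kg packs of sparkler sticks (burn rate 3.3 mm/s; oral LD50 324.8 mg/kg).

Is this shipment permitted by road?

Yes

Laboratory reagent: oral LD50 241.4 mg/kg < 300 mg/kg → Category TX (Toxic).
The solid fuel tablets have burn rate 5.8 mm/s, which is > 2 mm/s, so they are Category FS (Flammable Solid).
The sparkler sticks have burn rate 3.3 mm/s, which is > 2 mm/s, so they are Category FS (Flammable Solid).
Category TX quantity: two 4.3 kg packs = 8.6 kg.
8.6 kg is within the road limit of 10 kg for Category TX.
Total Category FS: 118.75 kg + (three 35.83 kg packs = 107.49 kg) = 226.24 kg.
226.24 kg is within the road limit of 250 kg for Category FS.
The segregation rule (Category TX with Category OX) does not apply to Category TX with Category FS.
Every hazard category is within its road limit and no segregation rule is violated.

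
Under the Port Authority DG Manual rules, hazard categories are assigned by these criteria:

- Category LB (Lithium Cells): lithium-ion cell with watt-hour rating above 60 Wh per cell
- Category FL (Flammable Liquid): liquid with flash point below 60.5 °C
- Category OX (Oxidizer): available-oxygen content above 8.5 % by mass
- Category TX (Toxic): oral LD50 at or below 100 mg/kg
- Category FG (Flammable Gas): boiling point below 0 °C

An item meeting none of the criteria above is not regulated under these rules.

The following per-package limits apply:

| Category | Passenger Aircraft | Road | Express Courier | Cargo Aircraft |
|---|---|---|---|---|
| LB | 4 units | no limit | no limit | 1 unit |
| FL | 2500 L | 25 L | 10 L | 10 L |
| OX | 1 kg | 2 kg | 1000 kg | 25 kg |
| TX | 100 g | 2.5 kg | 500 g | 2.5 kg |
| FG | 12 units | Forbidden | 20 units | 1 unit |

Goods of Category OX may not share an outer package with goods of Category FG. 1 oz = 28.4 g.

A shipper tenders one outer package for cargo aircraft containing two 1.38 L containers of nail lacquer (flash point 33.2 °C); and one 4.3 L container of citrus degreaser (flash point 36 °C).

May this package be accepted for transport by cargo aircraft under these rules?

Yes

Nail lacquer: flash point 33.2 °C < 60.5 °C → Category FL (Flammable Liquid).
With flash point 36 °C (< 60.5 °C), the citrus degreaser falls in Category FL.
Category FL net quantity: (two 1.38 L containers = 2.76 L) + 4.3 L = 7.06 L.
7.06 L ≤ 10 L (cargo aircraft limit, Category FL) — within limit.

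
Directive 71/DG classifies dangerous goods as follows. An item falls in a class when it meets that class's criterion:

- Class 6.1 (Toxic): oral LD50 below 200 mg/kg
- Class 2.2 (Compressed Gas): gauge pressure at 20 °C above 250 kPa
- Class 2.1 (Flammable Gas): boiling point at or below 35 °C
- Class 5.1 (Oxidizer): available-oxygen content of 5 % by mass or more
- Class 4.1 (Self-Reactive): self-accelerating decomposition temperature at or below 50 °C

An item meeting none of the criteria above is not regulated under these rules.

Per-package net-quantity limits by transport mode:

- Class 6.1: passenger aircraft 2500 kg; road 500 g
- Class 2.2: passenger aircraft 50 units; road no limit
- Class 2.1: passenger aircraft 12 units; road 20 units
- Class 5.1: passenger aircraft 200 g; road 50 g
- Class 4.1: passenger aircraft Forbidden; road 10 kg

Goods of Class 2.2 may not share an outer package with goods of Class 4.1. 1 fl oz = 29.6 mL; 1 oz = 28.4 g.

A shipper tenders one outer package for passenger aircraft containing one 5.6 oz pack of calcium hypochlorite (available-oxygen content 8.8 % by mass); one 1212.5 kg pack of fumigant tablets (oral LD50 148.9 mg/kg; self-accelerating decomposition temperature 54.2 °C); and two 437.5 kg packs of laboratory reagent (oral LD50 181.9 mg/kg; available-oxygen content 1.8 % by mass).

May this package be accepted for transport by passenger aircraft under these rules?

Yes

Available-oxygen content 8.8 % by mass meets the Class 5.1 criterion (Oxidizer), so the calcium hypochlorite is Class 5.1.
Fumigant tablets: oral LD50 148.9 mg/kg < 200 mg/kg → Class 6.1 (Toxic).
With oral LD50 181.9 mg/kg (< 200 mg/kg), the laboratory reagent falls in Class 6.1.
Total Class 6.1: 1212.5 kg + (two 437.5 kg packs = 875 kg) = 2087.5 kg.
That is within the Class 6.1 passenger aircraft limit of 2500 kg.
Class 5.1 quantity: one 5.6 oz pack = 159.04 g.
159.04 g ≤ 200 g (passenger aircraft limit, Class 5.1) — within limit.
The segregation rule (Class 2.2 with Class 4.1) does not apply to Class 6.1 with Class 5.1.
Every hazard class is within its passenger aircraft limit and no segregation rule is violated.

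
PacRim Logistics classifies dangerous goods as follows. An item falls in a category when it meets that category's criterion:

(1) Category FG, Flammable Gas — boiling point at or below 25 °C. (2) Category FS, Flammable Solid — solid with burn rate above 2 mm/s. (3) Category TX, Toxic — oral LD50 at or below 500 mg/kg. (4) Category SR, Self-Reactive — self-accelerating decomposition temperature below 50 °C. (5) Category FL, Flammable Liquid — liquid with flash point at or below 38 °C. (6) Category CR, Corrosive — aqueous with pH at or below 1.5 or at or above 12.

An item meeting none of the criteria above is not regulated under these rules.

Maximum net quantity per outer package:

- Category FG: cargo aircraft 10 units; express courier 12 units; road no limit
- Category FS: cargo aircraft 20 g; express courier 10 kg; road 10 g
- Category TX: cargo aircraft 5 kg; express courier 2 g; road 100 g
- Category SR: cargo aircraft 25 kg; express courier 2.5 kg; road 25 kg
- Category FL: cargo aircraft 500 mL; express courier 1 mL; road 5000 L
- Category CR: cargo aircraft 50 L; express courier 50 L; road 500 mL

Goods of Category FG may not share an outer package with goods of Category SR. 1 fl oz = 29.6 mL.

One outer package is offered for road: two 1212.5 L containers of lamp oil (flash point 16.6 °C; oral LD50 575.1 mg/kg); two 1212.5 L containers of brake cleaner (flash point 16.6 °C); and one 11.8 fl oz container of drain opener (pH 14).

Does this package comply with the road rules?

The lamp oil has flash point 16.6 °C, which is ≤ 38 °C, so it is Category FL (Flammable Liquid).
With flash point 16.6 °C (≤ 38 °C), the brake cleaner falls in Category FL.
Drain opener: pH 14 ≥ 12 → Category CR (Corrosive).
Total Category FL: (two 1212.5 L containers = 2425 L) + (two 1212.5 L containers = 2425 L) = 4850 L.
4850 L ≤ 5000 L (road limit, Category FL) — within limit.
Category CR quantity: one 11.8 fl oz container = 349.28 mL.
That is within the Category CR road limit of 500 mL.
The segregation rule (Category FG with Category SR) does not apply to Category FL with Category CR.
Every hazard category is within its road limit and no segregation rule is violated.

Yes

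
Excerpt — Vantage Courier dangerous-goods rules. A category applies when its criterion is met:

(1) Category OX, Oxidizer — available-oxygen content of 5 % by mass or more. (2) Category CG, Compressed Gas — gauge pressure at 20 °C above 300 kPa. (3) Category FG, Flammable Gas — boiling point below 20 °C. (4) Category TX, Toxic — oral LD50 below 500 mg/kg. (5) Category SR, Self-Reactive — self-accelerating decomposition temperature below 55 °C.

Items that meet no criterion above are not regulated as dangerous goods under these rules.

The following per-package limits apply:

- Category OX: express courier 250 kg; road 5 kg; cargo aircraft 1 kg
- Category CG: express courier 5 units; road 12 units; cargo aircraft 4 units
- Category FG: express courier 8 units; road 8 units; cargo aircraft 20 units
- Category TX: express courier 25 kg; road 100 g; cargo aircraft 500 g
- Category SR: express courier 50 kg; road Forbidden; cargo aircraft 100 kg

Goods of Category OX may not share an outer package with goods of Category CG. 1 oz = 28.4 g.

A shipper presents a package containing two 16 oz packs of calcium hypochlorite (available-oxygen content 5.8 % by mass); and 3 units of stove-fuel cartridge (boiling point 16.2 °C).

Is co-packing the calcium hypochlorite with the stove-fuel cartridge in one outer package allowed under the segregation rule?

Yes

Calcium hypochlorite: available-oxygen content 5.8 % by mass ≥ 5 % by mass → Category OX (Oxidizer).
Stove-fuel cartridge: boiling point 16.2 °C < 20 °C → Category FG (Flammable Gas).
No segregation rule bars Category OX with Category FG.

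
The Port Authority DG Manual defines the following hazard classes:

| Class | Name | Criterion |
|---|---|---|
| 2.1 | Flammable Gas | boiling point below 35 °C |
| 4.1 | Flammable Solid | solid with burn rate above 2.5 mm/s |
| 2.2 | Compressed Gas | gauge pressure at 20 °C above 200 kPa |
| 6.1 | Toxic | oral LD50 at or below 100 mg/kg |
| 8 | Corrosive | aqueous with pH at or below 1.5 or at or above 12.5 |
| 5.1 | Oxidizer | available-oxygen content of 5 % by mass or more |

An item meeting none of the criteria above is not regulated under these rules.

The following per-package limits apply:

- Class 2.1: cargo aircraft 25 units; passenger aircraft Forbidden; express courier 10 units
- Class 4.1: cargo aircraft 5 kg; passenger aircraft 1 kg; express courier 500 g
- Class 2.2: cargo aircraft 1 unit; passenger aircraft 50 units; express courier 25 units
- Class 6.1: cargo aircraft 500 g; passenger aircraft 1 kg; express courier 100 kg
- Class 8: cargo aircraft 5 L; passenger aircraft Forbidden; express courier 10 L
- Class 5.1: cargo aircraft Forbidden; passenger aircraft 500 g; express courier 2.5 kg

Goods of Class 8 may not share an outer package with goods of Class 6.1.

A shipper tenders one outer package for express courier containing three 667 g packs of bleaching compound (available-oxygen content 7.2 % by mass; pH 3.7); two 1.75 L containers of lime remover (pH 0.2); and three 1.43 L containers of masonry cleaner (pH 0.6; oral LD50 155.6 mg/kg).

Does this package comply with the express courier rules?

The bleaching compound has available-oxygen content 7.2 % by mass, which is ≥ 5 % by mass, so it is Class 5.1 (Oxidizer).
With pH 0.2 (≤ 1.5), the lime remover falls in Class 8.
pH 0.6 meets the Class 8 criterion (Corrosive), so the masonry cleaner is Class 8.
Class 8 net quantity: (two 1.75 L containers = 3.5 L) + (three 1.43 L containers = 4.29 L) = 7.79 L.
7.79 L ≤ 10 L (express courier limit, Class 8) — within limit.
Class 5.1 quantity: three 667 g packs = 2.001 kg.
2.001 kg is within the express courier limit of 2.5 kg for Class 5.1.
The segregation rule (Class 8 with Class 6.1) does not apply to Class 8 with Class 5.1.
Every hazard class is within its express courier limit and no segregation rule is violated.

Yes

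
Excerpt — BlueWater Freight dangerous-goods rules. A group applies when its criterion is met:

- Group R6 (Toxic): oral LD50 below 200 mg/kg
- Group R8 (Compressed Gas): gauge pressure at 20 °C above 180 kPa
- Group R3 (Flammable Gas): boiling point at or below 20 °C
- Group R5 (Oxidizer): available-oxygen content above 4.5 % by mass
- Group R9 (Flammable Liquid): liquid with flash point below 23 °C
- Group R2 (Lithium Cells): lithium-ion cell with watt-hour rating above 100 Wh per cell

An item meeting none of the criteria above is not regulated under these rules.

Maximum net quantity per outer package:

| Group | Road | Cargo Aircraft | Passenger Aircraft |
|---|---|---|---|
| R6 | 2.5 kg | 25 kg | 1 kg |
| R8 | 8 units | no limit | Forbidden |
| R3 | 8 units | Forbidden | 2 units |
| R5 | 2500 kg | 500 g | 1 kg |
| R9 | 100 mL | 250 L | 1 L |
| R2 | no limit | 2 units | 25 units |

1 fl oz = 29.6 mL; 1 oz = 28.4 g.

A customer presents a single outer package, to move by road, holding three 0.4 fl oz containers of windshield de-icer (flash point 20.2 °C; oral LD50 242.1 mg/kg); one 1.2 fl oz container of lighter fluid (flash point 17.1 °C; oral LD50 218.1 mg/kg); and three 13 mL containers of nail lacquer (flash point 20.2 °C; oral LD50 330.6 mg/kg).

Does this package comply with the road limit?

No

With flash point 20.2 °C (< 23 °C), the windshield de-icer falls in Group R9.
Flash point 17.1 °C meets the Group R9 criterion (Flammable Liquid), so the lighter fluid is Group R9.
Flash point 20.2 °C meets the Group R9 criterion (Flammable Liquid), so the nail lacquer is Group R9.
Group R9 net quantity: (three 0.4 fl oz containers = 35.52 mL) + (one 1.2 fl oz container = 35.52 mL) + (three 13 mL containers = 39 mL) = 110.04 mL.
110.04 mL > 100 mL (road limit, Group R9) — over the limit.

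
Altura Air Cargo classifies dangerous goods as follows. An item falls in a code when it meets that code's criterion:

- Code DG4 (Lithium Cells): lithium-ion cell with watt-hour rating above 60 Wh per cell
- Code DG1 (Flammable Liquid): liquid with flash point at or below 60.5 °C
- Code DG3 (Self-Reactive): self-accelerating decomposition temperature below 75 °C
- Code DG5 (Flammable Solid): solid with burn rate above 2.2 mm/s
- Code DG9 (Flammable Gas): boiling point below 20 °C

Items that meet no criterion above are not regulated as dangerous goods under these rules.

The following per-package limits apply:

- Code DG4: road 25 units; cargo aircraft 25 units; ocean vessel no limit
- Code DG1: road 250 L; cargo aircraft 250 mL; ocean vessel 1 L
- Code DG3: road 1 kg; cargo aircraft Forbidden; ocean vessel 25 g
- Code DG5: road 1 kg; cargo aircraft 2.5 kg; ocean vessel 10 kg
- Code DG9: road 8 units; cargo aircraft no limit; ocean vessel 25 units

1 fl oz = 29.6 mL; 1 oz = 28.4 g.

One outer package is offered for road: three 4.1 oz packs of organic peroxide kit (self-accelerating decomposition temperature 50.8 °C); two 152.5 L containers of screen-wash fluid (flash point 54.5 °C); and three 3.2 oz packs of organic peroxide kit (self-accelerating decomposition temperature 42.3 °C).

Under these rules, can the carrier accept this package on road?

Organic peroxide kit: self-accelerating decomposition temperature 50.8 °C < 75 °C → Code DG3 (Self-Reactive).
Flash point 54.5 °C meets the Code DG1 criterion (Flammable Liquid), so the screen-wash fluid is Code DG1.
With self-accelerating decomposition temperature 42.3 °C (< 75 °C), the organic peroxide kit falls in Code DG3.
Total Code DG3: (three 4.1 oz packs = 349.32 g) + (three 3.2 oz packs = 272.64 g) = 621.96 g.
621.96 g is within the road limit of 1 kg for Code DG3.
Code DG1 quantity: two 152.5 L containers = 305 L.
That exceeds the Code DG1 road limit of 250 L.

No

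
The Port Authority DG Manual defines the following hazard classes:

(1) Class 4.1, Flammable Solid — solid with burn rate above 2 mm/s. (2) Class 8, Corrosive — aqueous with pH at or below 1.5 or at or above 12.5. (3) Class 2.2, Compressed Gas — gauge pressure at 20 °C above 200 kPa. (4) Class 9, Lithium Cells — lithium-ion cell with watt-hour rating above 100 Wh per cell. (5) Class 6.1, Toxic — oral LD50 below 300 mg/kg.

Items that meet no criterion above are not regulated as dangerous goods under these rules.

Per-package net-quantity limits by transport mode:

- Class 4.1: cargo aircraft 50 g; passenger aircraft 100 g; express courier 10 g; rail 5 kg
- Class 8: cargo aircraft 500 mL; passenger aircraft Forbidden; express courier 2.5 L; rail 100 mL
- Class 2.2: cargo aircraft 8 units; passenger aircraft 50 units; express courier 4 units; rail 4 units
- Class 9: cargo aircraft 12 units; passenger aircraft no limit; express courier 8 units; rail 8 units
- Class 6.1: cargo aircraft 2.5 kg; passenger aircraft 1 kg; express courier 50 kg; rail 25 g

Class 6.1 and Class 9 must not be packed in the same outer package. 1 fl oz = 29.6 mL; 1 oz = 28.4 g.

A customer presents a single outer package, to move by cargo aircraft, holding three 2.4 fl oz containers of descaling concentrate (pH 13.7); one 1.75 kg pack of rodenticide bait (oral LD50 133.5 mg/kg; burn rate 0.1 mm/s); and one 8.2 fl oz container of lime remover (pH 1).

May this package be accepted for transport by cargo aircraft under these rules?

Yes

The descaling concentrate has pH 13.7, which is ≥ 12.5, so it is Class 8 (Corrosive).
With oral LD50 133.5 mg/kg (< 300 mg/kg), the rodenticide bait falls in Class 6.1.
Lime remover: pH 1 ≤ 1.5 → Class 8 (Corrosive).
Class 6.1 quantity: 1.75 kg.
1.75 kg ≤ 2.5 kg (cargo aircraft limit, Class 6.1) — within limit.
Total Class 8: (three 2.4 fl oz containers = 213.12 mL) + (one 8.2 fl oz container = 242.72 mL) = 455.84 mL.
That is within the Class 8 cargo aircraft limit of 500 mL.
The segregation rule (Class 6.1 with Class 9) does not apply to Class 6.1 with Class 8.
Every hazard class is within its cargo aircraft limit and no segregation rule is violated.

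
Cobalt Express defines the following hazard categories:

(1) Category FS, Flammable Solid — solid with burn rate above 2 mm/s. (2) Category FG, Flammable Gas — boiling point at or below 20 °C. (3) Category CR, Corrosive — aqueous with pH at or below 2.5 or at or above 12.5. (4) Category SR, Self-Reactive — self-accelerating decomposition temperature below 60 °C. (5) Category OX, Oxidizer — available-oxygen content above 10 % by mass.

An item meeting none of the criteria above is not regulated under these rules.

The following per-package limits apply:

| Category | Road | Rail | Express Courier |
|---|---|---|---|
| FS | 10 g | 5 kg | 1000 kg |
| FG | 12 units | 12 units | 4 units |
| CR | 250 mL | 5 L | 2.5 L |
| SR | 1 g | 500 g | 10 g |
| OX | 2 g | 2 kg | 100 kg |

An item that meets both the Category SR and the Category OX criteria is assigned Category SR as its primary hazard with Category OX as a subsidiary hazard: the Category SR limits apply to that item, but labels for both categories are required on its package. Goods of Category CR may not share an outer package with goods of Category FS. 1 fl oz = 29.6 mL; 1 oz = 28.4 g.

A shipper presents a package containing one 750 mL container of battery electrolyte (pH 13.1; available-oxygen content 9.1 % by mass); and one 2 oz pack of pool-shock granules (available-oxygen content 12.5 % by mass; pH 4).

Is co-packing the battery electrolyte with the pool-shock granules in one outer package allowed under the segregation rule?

Yes

With pH 13.1 (≥ 12.5), the battery electrolyte falls in Category CR.
With available-oxygen content 12.5 % by mass (> 10 % by mass), the pool-shock granules fall in Category OX.
No segregation rule bars Category CR with Category OX.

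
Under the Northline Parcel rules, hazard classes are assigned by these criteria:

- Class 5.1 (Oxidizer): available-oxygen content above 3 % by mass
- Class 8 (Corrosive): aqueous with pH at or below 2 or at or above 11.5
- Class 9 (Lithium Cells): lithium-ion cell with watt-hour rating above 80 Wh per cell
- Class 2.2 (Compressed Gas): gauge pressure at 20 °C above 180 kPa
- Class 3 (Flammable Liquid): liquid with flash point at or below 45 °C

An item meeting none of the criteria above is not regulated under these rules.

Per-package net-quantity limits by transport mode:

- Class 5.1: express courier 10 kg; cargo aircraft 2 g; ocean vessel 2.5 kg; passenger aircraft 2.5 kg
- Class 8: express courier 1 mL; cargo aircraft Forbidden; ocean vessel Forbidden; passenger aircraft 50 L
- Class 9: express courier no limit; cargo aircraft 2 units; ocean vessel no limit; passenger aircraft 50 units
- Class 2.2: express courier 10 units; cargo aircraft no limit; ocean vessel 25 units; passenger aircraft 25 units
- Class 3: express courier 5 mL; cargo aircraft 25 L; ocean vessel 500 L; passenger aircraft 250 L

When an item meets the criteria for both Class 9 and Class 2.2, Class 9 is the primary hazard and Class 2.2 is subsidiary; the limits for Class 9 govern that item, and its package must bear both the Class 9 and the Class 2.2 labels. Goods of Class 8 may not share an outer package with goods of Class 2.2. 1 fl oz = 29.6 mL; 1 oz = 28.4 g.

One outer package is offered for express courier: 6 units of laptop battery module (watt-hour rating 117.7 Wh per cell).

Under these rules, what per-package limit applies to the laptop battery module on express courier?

Laptop battery module: watt-hour rating 117.7 Wh per cell > 80 Wh per cell → Class 9 (Lithium Cells).
The express courier limit for Class 9 is no limit.

no limit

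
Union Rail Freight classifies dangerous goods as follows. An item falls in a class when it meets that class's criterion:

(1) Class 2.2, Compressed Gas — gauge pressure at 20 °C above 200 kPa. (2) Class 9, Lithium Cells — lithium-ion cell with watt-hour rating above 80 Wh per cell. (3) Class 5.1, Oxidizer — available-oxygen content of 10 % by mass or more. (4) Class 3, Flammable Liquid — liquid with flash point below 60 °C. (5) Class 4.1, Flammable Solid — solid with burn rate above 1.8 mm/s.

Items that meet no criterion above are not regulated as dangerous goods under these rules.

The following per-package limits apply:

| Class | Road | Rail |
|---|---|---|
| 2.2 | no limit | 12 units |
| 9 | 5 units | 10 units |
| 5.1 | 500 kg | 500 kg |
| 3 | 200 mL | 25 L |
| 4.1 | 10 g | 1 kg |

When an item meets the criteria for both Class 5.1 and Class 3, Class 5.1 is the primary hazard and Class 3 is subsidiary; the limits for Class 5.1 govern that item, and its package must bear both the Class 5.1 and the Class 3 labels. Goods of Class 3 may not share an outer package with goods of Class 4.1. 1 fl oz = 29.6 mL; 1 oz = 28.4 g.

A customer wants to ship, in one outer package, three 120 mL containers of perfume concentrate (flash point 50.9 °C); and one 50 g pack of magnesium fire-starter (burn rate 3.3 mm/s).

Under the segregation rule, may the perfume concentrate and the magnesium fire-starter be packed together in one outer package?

Perfume concentrate: flash point 50.9 °C < 60 °C → Class 3 (Flammable Liquid).
With burn rate 3.3 mm/s (> 1.8 mm/s), the magnesium fire-starter falls in Class 4.1.
Class 3 and Class 4.1 may not share an outer package.

No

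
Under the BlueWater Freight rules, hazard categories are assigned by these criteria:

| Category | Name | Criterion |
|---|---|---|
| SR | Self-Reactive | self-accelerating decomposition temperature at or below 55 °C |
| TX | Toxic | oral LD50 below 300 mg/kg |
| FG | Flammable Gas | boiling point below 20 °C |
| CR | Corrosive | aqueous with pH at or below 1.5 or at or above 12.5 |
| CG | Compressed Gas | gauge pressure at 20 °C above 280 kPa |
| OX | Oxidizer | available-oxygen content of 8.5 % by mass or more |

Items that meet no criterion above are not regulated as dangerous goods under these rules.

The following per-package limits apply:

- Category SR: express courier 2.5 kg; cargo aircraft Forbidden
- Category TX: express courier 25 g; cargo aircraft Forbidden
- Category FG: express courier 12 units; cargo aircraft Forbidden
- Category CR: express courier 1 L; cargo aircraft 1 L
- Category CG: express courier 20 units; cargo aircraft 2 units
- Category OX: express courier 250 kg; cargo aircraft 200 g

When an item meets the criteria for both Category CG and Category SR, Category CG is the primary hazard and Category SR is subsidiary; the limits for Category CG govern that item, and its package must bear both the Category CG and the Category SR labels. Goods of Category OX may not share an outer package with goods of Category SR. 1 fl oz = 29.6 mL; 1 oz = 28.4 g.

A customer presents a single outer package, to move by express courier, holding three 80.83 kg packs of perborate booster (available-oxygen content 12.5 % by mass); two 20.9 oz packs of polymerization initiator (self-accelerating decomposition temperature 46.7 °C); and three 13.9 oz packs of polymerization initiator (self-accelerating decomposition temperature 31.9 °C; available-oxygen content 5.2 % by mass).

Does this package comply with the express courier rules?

No

Available-oxygen content 12.5 % by mass meets the Category OX criterion (Oxidizer), so the perborate booster is Category OX.
Polymerization initiator: self-accelerating decomposition temperature 46.7 °C ≤ 55 °C → Category SR (Self-Reactive).
The polymerization initiator has self-accelerating decomposition temperature 31.9 °C, which is ≤ 55 °C, so it is Category SR (Self-Reactive).
Category OX quantity: three 80.83 kg packs = 242.49 kg.
That is within the Category OX express courier limit of 250 kg.
Total Category SR: (two 20.9 oz packs = 1187.12 g) + (three 13.9 oz packs = 1184.28 g) = 2371.4 g.
2371.4 g is within the express courier limit of 2.5 kg for Category SR.
Category OX and Category SR may not share an outer package.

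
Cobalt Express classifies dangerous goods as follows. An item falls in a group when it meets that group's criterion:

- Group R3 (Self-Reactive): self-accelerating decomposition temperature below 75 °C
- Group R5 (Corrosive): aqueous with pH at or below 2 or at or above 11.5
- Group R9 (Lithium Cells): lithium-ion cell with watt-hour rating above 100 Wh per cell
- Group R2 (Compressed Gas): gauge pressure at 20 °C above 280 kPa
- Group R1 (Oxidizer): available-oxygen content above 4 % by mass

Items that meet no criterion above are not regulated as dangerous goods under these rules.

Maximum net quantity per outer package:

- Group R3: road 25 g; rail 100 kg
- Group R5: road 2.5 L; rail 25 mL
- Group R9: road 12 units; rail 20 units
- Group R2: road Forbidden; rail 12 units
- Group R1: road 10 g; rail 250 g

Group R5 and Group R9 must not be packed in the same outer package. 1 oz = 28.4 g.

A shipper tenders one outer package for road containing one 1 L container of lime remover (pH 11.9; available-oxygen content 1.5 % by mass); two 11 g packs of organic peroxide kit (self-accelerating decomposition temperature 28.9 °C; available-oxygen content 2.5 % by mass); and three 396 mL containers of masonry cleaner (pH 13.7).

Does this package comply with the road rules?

Yes

Lime remover: pH 11.9 ≥ 11.5 → Group R5 (Corrosive).
The organic peroxide kit has self-accelerating decomposition temperature 28.9 °C, which is < 75 °C, so it is Group R3 (Self-Reactive).
pH 13.7 meets the Group R5 criterion (Corrosive), so the masonry cleaner is Group R5.
Group R5 net quantity: 1 L + (three 396 mL containers = 1.188 L) = 2.188 L.
2.188 L ≤ 2.5 L (road limit, Group R5) — within limit.
Group R3 quantity: two 11 g packs = 22 g.
That is within the Group R3 road limit of 25 g.
The segregation rule (Group R5 with Group R9) does not apply to Group R5 with Group R3.
Every hazard group is within its road limit and no segregation rule is violated.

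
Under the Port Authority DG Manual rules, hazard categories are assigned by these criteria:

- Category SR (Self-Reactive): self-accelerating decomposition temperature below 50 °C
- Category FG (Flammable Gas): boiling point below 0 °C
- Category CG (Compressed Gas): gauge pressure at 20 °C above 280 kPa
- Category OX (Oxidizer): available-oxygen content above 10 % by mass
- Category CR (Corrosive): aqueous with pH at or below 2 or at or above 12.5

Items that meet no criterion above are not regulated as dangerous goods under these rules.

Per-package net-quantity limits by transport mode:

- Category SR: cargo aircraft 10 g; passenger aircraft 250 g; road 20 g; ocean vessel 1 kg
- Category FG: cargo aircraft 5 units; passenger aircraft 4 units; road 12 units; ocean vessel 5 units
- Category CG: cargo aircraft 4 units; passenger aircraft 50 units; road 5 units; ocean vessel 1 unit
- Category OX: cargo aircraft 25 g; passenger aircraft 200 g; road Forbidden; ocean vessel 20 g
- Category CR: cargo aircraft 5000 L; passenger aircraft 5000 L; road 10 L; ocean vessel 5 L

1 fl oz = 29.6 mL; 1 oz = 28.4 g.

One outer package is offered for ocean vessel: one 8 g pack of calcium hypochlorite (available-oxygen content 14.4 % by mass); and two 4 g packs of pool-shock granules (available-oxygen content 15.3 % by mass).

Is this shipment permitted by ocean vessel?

Available-oxygen content 14.4 % by mass meets the Category OX criterion (Oxidizer), so the calcium hypochlorite is Category OX.
Pool-shock granules: available-oxygen content 15.3 % by mass > 10 % by mass → Category OX (Oxidizer).
Total Category OX: 8 g + (two 4 g packs = 8 g) = 16 g.
That is within the Category OX ocean vessel limit of 20 g.

Yes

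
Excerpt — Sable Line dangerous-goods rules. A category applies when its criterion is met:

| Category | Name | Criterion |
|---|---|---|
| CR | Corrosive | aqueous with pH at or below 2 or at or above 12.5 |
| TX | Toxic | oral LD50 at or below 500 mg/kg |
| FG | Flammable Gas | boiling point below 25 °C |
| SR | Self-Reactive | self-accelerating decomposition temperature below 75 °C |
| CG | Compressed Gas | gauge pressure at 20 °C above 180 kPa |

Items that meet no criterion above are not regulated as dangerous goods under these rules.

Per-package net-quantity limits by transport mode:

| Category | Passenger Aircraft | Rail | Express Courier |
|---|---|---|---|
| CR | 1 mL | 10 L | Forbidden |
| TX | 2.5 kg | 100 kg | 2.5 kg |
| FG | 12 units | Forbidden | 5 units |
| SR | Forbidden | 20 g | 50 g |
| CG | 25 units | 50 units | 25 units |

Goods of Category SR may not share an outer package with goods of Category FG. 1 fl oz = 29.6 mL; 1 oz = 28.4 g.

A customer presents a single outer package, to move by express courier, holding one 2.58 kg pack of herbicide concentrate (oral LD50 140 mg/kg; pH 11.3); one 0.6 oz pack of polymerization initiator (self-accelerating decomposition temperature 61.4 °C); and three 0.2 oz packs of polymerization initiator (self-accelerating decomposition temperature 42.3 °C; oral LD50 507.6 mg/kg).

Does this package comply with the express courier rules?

Oral LD50 140 mg/kg meets the Category TX criterion (Toxic), so the herbicide concentrate is Category TX.
Polymerization initiator: self-accelerating decomposition temperature 61.4 °C < 75 °C → Category SR (Self-Reactive).
The polymerization initiator has self-accelerating decomposition temperature 42.3 °C, which is < 75 °C, so it is Category SR (Self-Reactive).
Category SR net quantity: (one 0.6 oz pack = 17.04 g) + (three 0.2 oz packs = 17.04 g) = 34.08 g.
That is within the Category SR express courier limit of 50 g.
Category TX quantity: 2.58 kg.
That exceeds the Category TX express courier limit of 2.5 kg.
The segregation rule (Category SR with Category FG) does not apply to Category SR with Category TX.

No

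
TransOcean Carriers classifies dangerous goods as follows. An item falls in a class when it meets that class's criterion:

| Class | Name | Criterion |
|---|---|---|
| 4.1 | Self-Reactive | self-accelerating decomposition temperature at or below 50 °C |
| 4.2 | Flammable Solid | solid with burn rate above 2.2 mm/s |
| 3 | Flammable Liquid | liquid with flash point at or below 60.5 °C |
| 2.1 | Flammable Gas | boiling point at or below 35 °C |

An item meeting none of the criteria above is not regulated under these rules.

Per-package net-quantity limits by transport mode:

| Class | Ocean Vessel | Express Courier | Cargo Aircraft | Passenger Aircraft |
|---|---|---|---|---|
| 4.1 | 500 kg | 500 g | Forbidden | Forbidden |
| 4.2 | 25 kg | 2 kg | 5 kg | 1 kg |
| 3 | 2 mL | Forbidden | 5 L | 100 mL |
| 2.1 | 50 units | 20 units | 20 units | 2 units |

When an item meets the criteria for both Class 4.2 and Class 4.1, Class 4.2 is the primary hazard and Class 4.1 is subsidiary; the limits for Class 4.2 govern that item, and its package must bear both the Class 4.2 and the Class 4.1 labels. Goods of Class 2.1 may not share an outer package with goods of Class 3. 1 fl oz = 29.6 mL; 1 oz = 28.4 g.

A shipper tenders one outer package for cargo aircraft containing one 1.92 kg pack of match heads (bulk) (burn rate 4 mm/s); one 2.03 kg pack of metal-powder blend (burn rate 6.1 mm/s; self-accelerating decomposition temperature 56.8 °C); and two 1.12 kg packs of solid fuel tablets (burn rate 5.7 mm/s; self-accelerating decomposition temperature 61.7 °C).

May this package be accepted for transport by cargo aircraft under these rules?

Match heads (bulk): burn rate 4 mm/s > 2.2 mm/s → Class 4.2 (Flammable Solid).
Metal-powder blend: burn rate 6.1 mm/s > 2.2 mm/s → Class 4.2 (Flammable Solid).
Solid fuel tablets: burn rate 5.7 mm/s > 2.2 mm/s → Class 4.2 (Flammable Solid).
Class 4.2 net quantity: 1.92 kg + 2.03 kg + (two 1.12 kg packs = 2.24 kg) = 6.19 kg.
6.19 kg > 5 kg (cargo aircraft limit, Class 4.2) — over the limit.

No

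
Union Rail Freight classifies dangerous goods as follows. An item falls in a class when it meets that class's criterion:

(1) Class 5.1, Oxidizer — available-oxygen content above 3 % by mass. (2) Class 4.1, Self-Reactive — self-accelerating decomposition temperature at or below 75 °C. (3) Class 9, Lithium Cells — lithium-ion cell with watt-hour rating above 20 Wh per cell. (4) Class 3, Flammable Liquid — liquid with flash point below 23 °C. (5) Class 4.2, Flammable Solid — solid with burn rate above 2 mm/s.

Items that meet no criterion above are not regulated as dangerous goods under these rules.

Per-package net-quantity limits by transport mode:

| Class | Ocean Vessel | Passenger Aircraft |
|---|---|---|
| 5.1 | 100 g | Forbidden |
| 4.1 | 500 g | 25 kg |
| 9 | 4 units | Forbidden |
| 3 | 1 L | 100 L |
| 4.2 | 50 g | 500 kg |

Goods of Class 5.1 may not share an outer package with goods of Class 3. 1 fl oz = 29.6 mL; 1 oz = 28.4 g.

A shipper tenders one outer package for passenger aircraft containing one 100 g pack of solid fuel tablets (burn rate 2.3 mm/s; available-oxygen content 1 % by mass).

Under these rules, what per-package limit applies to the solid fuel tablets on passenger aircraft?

Burn rate 2.3 mm/s meets the Class 4.2 criterion (Flammable Solid), so the solid fuel tablets are Class 4.2.
The passenger aircraft limit for Class 4.2 is 500 kg.

500 kg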